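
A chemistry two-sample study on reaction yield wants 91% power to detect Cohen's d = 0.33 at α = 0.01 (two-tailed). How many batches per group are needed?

z_{α/2} = 2.576, z_β = Φ⁻¹(0.91) = 1.341. For small effect (d = 0.33): n per group = 2(z_{α/2} + z_β)²/d² = 2(2.576 + 1.341)²/0.33² = 281.8 → 282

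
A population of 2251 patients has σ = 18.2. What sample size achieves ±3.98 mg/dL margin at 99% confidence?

Without FPC: n₀ = (2.576×18.2/3.98)² = 138.761. With FPC: n = n₀N/(n₀+N-1) = 130.8 → n = 131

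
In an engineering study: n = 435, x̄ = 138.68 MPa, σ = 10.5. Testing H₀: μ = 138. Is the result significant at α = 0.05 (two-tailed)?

z = (138.68 - 138)/(10.5/√435) = 1.351. Since |z| ≤ 1.96, not significant at α = 0.05.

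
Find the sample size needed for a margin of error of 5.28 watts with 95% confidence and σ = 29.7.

n = (z*σ/E)² = (1.96×29.7/5.28)² = 121.6 → n = 122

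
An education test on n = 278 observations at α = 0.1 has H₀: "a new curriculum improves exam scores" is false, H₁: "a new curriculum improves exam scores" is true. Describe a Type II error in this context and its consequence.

Type II error: failing to reject H₀ when it is false — concluding that a new curriculum improves exam scores is not supported when in fact it is. Consequence: keeping the old curriculum when the new one would have helped students.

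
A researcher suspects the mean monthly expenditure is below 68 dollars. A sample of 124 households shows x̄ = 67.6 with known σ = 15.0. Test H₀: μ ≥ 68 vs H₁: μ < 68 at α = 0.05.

z = -0.297. Critical value: -1.645. Fail to reject H₀.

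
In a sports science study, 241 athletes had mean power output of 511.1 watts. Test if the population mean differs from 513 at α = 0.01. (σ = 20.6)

z = (x̄ - μ₀)/(σ/√n) = (511.1 - 513)/(20.6/√241) = -1.432. Critical value: ±2.576. Since |-1.432| ≤ 2.576, Fail to reject H₀.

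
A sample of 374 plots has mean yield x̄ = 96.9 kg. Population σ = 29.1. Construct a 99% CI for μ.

CI = x̄ ± z*(σ/√n) = 96.9 ± 2.576(29.1/√374) = 96.9 ± 3.88 = (93.02, 100.78)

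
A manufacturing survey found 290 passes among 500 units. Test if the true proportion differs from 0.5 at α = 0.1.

p̂ = 0.58, p₀ = 0.5. z = (p̂ - p₀)/√(p₀(1-p₀)/n) = 3.578. Critical: ±1.645. Reject H₀.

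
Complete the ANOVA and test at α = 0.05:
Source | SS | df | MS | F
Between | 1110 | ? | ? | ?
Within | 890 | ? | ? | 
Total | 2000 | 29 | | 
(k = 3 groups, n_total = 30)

df_between = 2, df_within = 27. MS_between = 555.0, MS_within = 32.96. F = 16.837, F_crit ≈ 3.354. Reject H₀.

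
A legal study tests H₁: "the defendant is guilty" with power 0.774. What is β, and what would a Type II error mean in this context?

β = 1 - power = 1 - 0.774 = 0.226. A Type II error is failing to reject H₀ when H₀ is false (false negative) — here, failing to conclude that the defendant is guilty when in fact it is true. Consequence: acquitting a guilty person.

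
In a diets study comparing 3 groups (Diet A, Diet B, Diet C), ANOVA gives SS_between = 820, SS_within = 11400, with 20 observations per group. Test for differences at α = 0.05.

df_between = 2, df_within = 57. F = MS_between/MS_within = 410.0/200.0 = 2.05. F_crit ≈ 3.159. Fail to reject H₀.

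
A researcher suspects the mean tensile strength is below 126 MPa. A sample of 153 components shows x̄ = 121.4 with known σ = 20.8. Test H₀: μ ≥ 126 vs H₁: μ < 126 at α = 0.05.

z = -2.736. Critical value: -1.645. Reject H₀.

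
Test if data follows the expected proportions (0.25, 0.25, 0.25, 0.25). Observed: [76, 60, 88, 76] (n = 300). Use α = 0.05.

Expected: [75.0, 75.0, 75.0, 75.0]. χ² = 5.28. df = 3, critical = 7.815. Fail to reject H₀.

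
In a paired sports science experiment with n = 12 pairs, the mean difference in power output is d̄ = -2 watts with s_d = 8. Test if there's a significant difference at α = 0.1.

t = d̄/(s_d/√n) = -2/(8/√12) = -0.866. df = 11, critical t = ±1.796. Fail to reject H₀.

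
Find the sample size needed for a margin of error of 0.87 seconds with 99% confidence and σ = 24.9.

n = (z*σ/E)² = (2.576×24.9/0.87)² = 5435.7 → n = 5436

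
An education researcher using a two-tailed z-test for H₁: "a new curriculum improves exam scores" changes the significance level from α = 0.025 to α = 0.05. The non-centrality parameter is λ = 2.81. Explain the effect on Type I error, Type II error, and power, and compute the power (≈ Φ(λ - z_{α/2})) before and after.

Increasing α from 0.025 to 0.05:
• Type I error rate increases (α is the Type I rate by definition).
• Critical value moves from z_{α/2} = 2.241 to 1.96, so power = Φ(λ - z_{α/2}) goes from Φ(2.81 - 2.241) = 0.715 to Φ(2.81 - 1.96) = 0.802.
• Type II error rate β = 1 - power therefore decreases (0.285 → 0.198).
Appropriate when false negatives are costly — here, keeping the old curriculum when the new one would have helped students.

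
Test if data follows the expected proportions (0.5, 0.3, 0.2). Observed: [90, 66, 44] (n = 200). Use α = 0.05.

Expected: [100.0, 60.0, 40.0]. χ² = 2.0. df = 2, critical = 5.991. Fail to reject H₀.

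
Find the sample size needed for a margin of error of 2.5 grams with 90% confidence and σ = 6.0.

n = (z*σ/E)² = (1.645×6.0/2.5)² = 15.6 → n = 16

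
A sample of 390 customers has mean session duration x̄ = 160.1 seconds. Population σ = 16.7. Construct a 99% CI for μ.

CI = x̄ ± z*(σ/√n) = 160.1 ± 2.576(16.7/√390) = 160.1 ± 2.18 = (157.92, 162.28)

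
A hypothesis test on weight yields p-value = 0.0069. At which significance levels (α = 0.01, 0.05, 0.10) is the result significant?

p = 0.0069. Significant at: α = 0.01, 0.05, 0.1.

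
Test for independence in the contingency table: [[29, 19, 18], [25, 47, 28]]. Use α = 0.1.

χ² = 7.709. df = 2, critical = 4.605. Reject H₀. Variables are dependent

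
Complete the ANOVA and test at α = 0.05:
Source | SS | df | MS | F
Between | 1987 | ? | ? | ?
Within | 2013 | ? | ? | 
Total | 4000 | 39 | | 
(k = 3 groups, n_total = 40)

df_between = 2, df_within = 37. MS_between = 993.5, MS_within = 54.41. F = 18.261, F_crit ≈ 3.252. Reject H₀.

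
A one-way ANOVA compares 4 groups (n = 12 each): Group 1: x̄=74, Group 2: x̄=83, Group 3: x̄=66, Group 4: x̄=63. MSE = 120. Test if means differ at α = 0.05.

Grand mean = 71.5. SS_between = 2892.0, MS_between = 964.0. F = 8.033, F_crit ≈ 2.816. Reject H₀.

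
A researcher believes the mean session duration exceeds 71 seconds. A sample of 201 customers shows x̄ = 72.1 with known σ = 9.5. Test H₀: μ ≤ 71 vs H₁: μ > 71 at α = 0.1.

z = 1.642. Critical value: 1.28. Reject H₀.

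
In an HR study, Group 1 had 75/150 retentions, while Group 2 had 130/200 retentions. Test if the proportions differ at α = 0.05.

p̂₁ = 0.5, p̂₂ = 0.65, pooled p̂ = 0.586. z = -2.819. Critical: ±1.96. Reject H₀.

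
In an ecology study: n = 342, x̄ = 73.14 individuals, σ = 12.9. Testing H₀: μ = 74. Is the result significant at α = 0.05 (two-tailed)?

z = (73.14 - 74)/(12.9/√342) = -1.233. Since |z| ≤ 1.96, not significant at α = 0.05.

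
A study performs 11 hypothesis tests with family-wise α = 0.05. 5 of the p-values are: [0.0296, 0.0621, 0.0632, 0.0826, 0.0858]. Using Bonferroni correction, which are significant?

Bonferroni α = 0.05/11 = 0.00455. None of the given p-values are significant.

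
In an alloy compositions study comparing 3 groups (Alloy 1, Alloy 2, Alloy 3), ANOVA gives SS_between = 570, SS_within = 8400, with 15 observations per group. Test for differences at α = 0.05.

df_between = 2, df_within = 42. F = MS_between/MS_within = 285.0/200.0 = 1.425. F_crit ≈ 3.22. Fail to reject H₀.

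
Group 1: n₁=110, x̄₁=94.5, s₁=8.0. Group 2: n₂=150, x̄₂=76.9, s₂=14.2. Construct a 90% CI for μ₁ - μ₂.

Difference = 17.6. SE = √(8.0²/110 + 14.2²/150) = 1.388. CI = (15.32, 19.88)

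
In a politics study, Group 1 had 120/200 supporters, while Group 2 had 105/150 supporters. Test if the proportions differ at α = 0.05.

p̂₁ = 0.6, p̂₂ = 0.7, pooled p̂ = 0.643. z = -1.932. Critical: ±1.96. Fail to reject H₀.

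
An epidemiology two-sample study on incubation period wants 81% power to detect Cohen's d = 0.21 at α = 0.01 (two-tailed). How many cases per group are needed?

z_{α/2} = 2.576, z_β = Φ⁻¹(0.81) = 0.878. For small effect (d = 0.21): n per group = 2(z_{α/2} + z_β)²/d² = 2(2.576 + 0.878)²/0.21² = 541.05 → 542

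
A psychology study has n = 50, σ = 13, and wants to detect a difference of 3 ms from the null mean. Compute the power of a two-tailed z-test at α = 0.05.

SE = σ/√n = 13/√50 = 1.838. Non-centrality λ = d/SE = 3/1.838 = 1.632. Power ≈ Φ(λ - z_{α/2}) = Φ(1.632 - 1.96) = Φ(-0.328) = 0.371.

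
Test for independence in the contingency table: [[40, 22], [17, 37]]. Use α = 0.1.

χ² = 12.602. df = 1, critical = 2.706. Reject H₀. Variables are dependent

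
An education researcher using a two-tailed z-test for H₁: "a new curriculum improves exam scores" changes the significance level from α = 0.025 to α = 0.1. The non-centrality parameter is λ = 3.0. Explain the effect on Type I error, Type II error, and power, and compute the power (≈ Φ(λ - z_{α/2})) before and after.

Increasing α from 0.025 to 0.1:
• Type I error rate increases (α is the Type I rate by definition).
• Critical value moves from z_{α/2} = 2.241 to 1.645, so power = Φ(λ - z_{α/2}) goes from Φ(3.0 - 2.241) = 0.776 to Φ(3.0 - 1.645) = 0.912.
• Type II error rate β = 1 - power therefore decreases (0.224 → 0.088).
Appropriate when false negatives are costly — here, keeping the old curriculum when the new one would have helped students.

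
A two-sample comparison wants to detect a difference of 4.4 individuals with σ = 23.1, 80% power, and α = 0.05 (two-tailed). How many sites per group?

n per group = 2(z_α/2 + z_β)²σ²/d² = 2×(1.96 + 0.84)²×23.1²/4.4² = 432.2 → n = 433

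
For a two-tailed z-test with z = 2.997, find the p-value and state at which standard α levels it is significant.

p = 2·P(Z > |2.997|) = 2·(1 - Φ(2.997)) ≈ 0.0027. Significant at α = 0.1; Significant at α = 0.05; Significant at α = 0.01.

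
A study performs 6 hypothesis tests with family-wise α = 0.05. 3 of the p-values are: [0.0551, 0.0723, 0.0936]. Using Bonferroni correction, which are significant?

Bonferroni α = 0.05/6 = 0.00833. None of the given p-values are significant.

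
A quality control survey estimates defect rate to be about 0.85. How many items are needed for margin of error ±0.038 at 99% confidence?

n = z²p(1-p)/E² = 2.576²×0.85×0.15/0.038² = 585.9 → n = 586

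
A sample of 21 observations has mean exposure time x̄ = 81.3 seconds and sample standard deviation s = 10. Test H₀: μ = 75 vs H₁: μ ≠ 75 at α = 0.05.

t = (x̄ - μ₀)/(s/√n) = (81.3 - 75)/(10/√21) = 2.887. df = 20, critical t = ±2.086. Reject H₀.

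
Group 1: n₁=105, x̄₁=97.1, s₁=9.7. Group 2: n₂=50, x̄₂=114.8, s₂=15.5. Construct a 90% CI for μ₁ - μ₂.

Difference = -17.7. SE = √(9.7²/105 + 15.5²/50) = 2.388. CI = (-21.63, -13.77)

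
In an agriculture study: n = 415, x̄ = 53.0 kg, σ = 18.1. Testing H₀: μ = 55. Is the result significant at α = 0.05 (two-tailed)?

z = (53.0 - 55)/(18.1/√415) = -2.251. Since |z| > 1.96, significant at α = 0.05.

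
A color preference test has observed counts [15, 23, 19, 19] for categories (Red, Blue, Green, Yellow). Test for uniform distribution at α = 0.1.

Expected = 19 each. χ² = Σ(O-E)²/E = 1.684. df = 3, critical value = 6.251. Fail to reject H₀.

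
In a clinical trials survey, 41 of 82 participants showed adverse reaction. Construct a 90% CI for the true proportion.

p̂ = 0.5. CI = p̂ ± z*√(p̂(1-p̂)/n) = (0.409, 0.591)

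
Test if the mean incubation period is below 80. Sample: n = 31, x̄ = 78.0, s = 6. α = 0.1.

t = (78.0 - 80)/(6/√31) = -1.856, df = 30. Critical t = -1.31. Reject H₀.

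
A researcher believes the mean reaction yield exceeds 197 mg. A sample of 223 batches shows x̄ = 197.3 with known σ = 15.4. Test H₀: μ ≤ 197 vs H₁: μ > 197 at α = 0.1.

z = 0.291. Critical value: 1.28. Fail to reject H₀.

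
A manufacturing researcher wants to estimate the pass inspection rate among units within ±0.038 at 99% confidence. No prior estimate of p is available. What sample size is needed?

Conservative approach: use p = 0.5 (maximizes p(1-p) = 0.25). n = z²(0.25)/E² = 2.576²×0.25/0.038² = 1148.9 → n = 1149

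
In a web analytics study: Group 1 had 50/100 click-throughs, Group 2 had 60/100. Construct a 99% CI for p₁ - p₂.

p̂₁ = 0.5, p̂₂ = 0.6. Difference = -0.1. CI = (-0.28, 0.08)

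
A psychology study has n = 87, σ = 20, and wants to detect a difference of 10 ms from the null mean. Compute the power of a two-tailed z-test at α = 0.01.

SE = σ/√n = 20/√87 = 2.144. Non-centrality λ = d/SE = 10/2.144 = 4.664. Power ≈ Φ(λ - z_{α/2}) = Φ(4.664 - 2.576) = Φ(2.088) = 0.982.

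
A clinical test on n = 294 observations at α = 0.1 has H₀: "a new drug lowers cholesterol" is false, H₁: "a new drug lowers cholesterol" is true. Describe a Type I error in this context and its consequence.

Type I error: rejecting H₀ when it is true — concluding that a new drug lowers cholesterol when in fact it is not. Consequence: approving an ineffective drug — patients take a useless medication and may skip effective alternatives.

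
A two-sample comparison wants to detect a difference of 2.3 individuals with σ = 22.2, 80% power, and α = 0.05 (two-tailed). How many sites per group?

n per group = 2(z_α/2 + z_β)²σ²/d² = 2×(1.96 + 0.84)²×22.2²/2.3² = 1460.8 → n = 1461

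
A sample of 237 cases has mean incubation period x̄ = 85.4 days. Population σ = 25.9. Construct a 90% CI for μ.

CI = x̄ ± z*(σ/√n) = 85.4 ± 1.645(25.9/√237) = 85.4 ± 2.77 = (82.63, 88.17)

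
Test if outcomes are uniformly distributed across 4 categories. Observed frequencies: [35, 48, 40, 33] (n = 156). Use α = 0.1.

Expected = 39 each. χ² = Σ(O-E)²/E = 3.436. df = 3, critical value = 6.251. Fail to reject H₀.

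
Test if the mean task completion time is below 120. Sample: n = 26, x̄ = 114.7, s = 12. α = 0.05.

t = (114.7 - 120)/(12/√26) = -2.252, df = 25. Critical t = -1.708. Reject H₀.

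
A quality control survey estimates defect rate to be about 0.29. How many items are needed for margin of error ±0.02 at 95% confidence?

n = z²p(1-p)/E² = 1.96²×0.29×0.71/0.02² = 1977.5 → n = 1978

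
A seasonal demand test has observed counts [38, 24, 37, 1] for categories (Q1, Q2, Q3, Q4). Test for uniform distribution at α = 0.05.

Expected = 25 each. χ² = Σ(O-E)²/E = 35.6. df = 3, critical value = 7.815. Reject H₀.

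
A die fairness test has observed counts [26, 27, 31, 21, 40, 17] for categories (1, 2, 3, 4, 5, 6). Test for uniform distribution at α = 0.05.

Expected = 27 each. χ² = Σ(O-E)²/E = 11.926. df = 5, critical value = 11.07. Reject H₀.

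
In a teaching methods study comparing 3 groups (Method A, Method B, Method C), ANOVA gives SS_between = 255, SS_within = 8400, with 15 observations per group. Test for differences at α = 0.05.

df_between = 2, df_within = 42. F = MS_between/MS_within = 127.5/200.0 = 0.637. F_crit ≈ 3.22. Fail to reject H₀.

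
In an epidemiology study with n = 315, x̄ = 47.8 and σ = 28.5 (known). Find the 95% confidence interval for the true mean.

CI = x̄ ± z*(σ/√n) = 47.8 ± 1.96(28.5/√315) = 47.8 ± 3.15 = (44.65, 50.95)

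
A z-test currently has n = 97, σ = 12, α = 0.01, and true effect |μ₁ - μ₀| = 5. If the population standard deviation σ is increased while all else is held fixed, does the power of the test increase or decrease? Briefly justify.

Power decreases: a larger σ inflates the standard error σ/√n, pulling the sampling distribution under H₁ back toward the critical value.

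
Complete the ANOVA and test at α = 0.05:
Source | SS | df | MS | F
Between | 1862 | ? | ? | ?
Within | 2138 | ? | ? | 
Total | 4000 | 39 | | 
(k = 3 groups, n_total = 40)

df_between = 2, df_within = 37. MS_between = 931.0, MS_within = 57.78. F = 16.112, F_crit ≈ 3.252. Reject H₀.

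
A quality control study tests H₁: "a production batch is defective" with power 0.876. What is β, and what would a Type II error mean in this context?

β = 1 - power = 1 - 0.876 = 0.124. A Type II error is failing to reject H₀ when H₀ is false (false negative) — here, failing to conclude that a production batch is defective when in fact it is true. Consequence: shipping a defective batch — faulty products reach customers.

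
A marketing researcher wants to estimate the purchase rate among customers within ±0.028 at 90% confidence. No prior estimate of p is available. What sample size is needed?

Conservative approach: use p = 0.5 (maximizes p(1-p) = 0.25). n = z²(0.25)/E² = 1.645²×0.25/0.028² = 862.9 → n = 863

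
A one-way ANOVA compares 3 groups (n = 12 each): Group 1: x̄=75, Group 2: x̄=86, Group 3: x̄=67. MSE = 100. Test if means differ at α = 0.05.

Grand mean = 76.0. SS_between = 2184.0, MS_between = 1092.0. F = 10.92, F_crit ≈ 3.285. Reject H₀.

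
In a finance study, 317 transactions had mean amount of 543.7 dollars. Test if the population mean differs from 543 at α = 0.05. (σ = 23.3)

z = (x̄ - μ₀)/(σ/√n) = (543.7 - 543)/(23.3/√317) = 0.535. Critical value: ±1.96. Since |0.535| ≤ 1.96, Fail to reject H₀.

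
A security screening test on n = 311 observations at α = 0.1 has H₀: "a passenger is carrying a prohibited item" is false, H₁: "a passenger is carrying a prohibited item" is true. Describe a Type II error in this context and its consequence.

Type II error: failing to reject H₀ when it is false — concluding that a passenger is carrying a prohibited item is not supported when in fact it is. Consequence: letting a prohibited item through — security breach.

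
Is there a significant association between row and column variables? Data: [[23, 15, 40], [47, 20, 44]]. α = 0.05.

χ² = 3.477. df = 2, critical = 5.991. Fail to reject H₀. No evidence of dependence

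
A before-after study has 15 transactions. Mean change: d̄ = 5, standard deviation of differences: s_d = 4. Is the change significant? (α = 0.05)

t = d̄/(s_d/√n) = 5/(4/√15) = 4.841. df = 14, critical t = ±2.145. Reject H₀.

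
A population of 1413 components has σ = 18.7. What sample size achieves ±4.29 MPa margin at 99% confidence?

Without FPC: n₀ = (2.576×18.7/4.29)² = 126.084. With FPC: n = n₀N/(n₀+N-1) = 115.8 → n = 116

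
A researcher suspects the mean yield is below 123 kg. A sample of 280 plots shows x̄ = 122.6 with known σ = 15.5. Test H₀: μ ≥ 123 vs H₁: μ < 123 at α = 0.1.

z = -0.432. Critical value: -1.28. Fail to reject H₀.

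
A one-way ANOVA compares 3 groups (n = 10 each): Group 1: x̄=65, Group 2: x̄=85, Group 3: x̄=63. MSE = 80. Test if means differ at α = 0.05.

Grand mean = 71.0. SS_between = 2960.0, MS_between = 1480.0. F = 18.5, F_crit ≈ 3.354. Reject H₀.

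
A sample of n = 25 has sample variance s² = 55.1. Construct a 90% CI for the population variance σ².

df = 24. χ²_{0.05} = 36.415, χ²_{0.95} = 13.848. CI for σ² = ((n-1)s²/χ²_{α/2}, (n-1)s²/χ²_{1-α/2}) = (24·55.1/36.415, 24·55.1/13.848) = (36.31, 95.49)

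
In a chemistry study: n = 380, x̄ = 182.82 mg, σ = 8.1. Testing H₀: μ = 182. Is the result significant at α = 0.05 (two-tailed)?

z = (182.82 - 182)/(8.1/√380) = 1.973. Since |z| > 1.96, significant at α = 0.05.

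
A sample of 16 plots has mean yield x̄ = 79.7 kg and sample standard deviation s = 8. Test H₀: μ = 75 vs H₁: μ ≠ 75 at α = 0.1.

t = (x̄ - μ₀)/(s/√n) = (79.7 - 75)/(8/√16) = 2.35. df = 15, critical t = ±1.753. Reject H₀.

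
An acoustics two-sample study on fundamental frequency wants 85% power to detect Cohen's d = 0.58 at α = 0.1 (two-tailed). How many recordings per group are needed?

z_{α/2} = 1.645, z_β = Φ⁻¹(0.85) = 1.036. For medium effect (d = 0.58): n per group = 2(z_{α/2} + z_β)²/d² = 2(1.645 + 1.036)²/0.58² = 42.7 → 43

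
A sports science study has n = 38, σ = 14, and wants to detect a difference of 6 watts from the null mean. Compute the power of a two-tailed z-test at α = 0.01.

SE = σ/√n = 14/√38 = 2.271. Non-centrality λ = d/SE = 6/2.271 = 2.642. Power ≈ Φ(λ - z_{α/2}) = Φ(2.642 - 2.576) = Φ(0.066) = 0.526.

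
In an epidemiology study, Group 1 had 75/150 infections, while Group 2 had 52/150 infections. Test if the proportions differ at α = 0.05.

p̂₁ = 0.5, p̂₂ = 0.347, pooled p̂ = 0.423. z = 2.688. Critical: ±1.96. Reject H₀.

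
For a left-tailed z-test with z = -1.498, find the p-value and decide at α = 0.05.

p = P(Z < -1.498) = Φ(-1.498) ≈ 0.0671. Since p ≥ 0.05, fail to reject H₀ (not significant) at α = 0.05.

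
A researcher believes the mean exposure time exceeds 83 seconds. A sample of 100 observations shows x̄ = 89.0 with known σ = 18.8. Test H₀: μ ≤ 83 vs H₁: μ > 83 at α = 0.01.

z = 3.191. Critical value: 2.33. Reject H₀.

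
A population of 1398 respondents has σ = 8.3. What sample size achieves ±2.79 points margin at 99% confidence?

Without FPC: n₀ = (2.576×8.3/2.79)² = 58.727. With FPC: n = n₀N/(n₀+N-1) = 56.4 → n = 57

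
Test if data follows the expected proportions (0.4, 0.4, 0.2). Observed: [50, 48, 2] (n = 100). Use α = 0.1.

Expected: [40.0, 40.0, 20.0]. χ² = 20.3. df = 2, critical = 4.605. Reject H₀.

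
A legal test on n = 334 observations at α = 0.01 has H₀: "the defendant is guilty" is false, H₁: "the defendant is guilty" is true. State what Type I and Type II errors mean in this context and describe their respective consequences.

Type I (false positive): concluding that the defendant is guilty when it is not — convicting an innocent person. Type II (false negative): failing to conclude that the defendant is guilty when it is — acquitting a guilty person. Which is costlier depends on domain priorities and is a judgement call rather than a statistical fact.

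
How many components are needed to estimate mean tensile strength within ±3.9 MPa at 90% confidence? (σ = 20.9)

n = (z*σ/E)² = (1.645×20.9/3.9)² = 77.7 → n = 78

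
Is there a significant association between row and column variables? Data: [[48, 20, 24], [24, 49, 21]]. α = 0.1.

χ² = 20.369. df = 2, critical = 4.605. Reject H₀. Variables are dependent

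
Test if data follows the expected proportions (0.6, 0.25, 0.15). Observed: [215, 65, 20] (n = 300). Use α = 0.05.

Expected: [180.0, 75.0, 45.0]. χ² = 22.028. df = 2, critical = 5.991. Reject H₀.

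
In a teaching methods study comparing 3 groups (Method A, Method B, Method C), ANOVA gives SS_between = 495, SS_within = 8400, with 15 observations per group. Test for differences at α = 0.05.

df_between = 2, df_within = 42. F = MS_between/MS_within = 247.5/200.0 = 1.238. F_crit ≈ 3.22. Fail to reject H₀.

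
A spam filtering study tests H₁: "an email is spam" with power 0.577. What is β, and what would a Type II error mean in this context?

β = 1 - power = 1 - 0.577 = 0.423. A Type II error is failing to reject H₀ when H₀ is false (false negative) — here, failing to conclude that an email is spam when in fact it is true. Consequence: a spam email lands in the inbox.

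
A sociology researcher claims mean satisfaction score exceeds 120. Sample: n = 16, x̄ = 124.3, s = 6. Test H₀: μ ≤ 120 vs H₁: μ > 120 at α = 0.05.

t = (124.3 - 120)/(6/√16) = 2.867, df = 15. Critical t = 1.753. Reject H₀.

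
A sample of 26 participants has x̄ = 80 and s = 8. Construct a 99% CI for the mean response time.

CI = x̄ ± t*(s/√n) = 80 ± 2.787(8/√26) = (75.63, 84.37)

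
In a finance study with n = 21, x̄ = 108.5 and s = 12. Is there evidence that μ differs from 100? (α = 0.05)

t = (x̄ - μ₀)/(s/√n) = (108.5 - 100)/(12/√21) = 3.246. df = 20, critical t = ±2.086. Reject H₀.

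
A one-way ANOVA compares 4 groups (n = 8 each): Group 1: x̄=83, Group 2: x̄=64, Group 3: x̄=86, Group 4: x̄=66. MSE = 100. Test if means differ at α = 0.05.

Grand mean = 74.75. SS_between = 3094.0, MS_between = 1031.33. F = 10.313, F_crit ≈ 2.947. Reject H₀.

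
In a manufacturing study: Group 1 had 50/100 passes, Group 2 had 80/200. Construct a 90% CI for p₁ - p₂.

p̂₁ = 0.5, p̂₂ = 0.4. Difference = 0.1. CI = (-0.0, 0.2)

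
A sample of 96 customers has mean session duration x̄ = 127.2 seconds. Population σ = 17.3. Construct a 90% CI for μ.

CI = x̄ ± z*(σ/√n) = 127.2 ± 1.645(17.3/√96) = 127.2 ± 2.9 = (124.3, 130.1)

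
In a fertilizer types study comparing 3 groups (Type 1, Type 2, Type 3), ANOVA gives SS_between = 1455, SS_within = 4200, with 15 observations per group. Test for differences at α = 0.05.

df_between = 2, df_within = 42. F = MS_between/MS_within = 727.5/100.0 = 7.275. F_crit ≈ 3.22. Reject H₀. At least one mean differs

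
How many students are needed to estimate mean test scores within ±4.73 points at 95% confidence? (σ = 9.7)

n = (z*σ/E)² = (1.96×9.7/4.73)² = 16.2 → n = 17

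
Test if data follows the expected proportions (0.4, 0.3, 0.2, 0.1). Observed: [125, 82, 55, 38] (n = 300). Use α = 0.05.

Expected: [120.0, 90.0, 60.0, 30.0]. χ² = 3.469. df = 3, critical = 7.815. Fail to reject H₀.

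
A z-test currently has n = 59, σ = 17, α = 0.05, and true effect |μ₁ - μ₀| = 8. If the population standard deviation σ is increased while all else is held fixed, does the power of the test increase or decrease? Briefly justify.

Power decreases: a larger σ inflates the standard error σ/√n, pulling the sampling distribution under H₁ back toward the critical value.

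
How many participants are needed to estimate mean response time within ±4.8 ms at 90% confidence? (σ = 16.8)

n = (z*σ/E)² = (1.645×16.8/4.8)² = 33.1 → n = 34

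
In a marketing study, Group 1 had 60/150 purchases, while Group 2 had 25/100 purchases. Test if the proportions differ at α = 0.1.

p̂₁ = 0.4, p̂₂ = 0.25, pooled p̂ = 0.34. z = 2.453. Critical: ±1.645. Reject H₀.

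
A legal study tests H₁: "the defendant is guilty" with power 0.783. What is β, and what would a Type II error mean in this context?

β = 1 - power = 1 - 0.783 = 0.217. A Type II error is failing to reject H₀ when H₀ is false (false negative) — here, failing to conclude that the defendant is guilty when in fact it is true. Consequence: acquitting a guilty person.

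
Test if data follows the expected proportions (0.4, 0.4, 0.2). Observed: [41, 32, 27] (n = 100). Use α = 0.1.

Expected: [40.0, 40.0, 20.0]. χ² = 4.075. df = 2, critical = 4.605. Fail to reject H₀.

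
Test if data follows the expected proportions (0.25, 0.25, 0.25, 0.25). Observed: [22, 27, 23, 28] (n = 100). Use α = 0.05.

Expected: [25.0, 25.0, 25.0, 25.0]. χ² = 1.04. df = 3, critical = 7.815. Fail to reject H₀.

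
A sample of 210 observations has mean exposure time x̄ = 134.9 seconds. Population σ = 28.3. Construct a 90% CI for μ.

CI = x̄ ± z*(σ/√n) = 134.9 ± 1.645(28.3/√210) = 134.9 ± 3.21 = (131.69, 138.11)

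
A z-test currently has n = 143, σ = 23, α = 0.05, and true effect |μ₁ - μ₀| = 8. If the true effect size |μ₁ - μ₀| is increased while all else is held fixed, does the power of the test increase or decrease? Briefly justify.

Power increases: a larger true effect increases the non-centrality λ = |μ₁ - μ₀|/(σ/√n).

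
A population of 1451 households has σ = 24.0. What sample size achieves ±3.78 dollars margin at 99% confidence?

Without FPC: n₀ = (2.576×24.0/3.78)² = 267.504. With FPC: n = n₀N/(n₀+N-1) = 226.0 → n = 226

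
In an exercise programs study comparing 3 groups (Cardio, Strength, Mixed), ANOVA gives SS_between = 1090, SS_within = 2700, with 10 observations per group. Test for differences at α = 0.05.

df_between = 2, df_within = 27. F = MS_between/MS_within = 545.0/100.0 = 5.45. F_crit ≈ 3.354. Reject H₀. At least one mean differs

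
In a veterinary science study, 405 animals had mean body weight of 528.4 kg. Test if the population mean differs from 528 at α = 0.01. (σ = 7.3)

z = (x̄ - μ₀)/(σ/√n) = (528.4 - 528)/(7.3/√405) = 1.103. Critical value: ±2.576. Since |1.103| ≤ 2.576, Fail to reject H₀.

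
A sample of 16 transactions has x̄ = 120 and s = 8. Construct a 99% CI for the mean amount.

CI = x̄ ± t*(s/√n) = 120 ± 2.947(8/√16) = (114.11, 125.89)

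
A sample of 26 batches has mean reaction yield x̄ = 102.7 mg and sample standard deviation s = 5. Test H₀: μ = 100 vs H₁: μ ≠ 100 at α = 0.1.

t = (x̄ - μ₀)/(s/√n) = (102.7 - 100)/(5/√26) = 2.753. df = 25, critical t = ±1.708. Reject H₀.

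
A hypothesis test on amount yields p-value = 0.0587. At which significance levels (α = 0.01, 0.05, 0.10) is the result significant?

p = 0.0587. Significant at: α = 0.1.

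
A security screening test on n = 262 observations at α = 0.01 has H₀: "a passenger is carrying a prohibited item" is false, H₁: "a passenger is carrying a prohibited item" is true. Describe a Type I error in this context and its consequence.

Type I error: rejecting H₀ when it is true — concluding that a passenger is carrying a prohibited item when in fact it is not. Consequence: detaining an innocent passenger — delay and inconvenience.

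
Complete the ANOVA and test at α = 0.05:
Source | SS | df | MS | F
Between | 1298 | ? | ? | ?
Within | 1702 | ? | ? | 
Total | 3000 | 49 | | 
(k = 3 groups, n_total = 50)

df_between = 2, df_within = 47. MS_between = 649.0, MS_within = 36.21. F = 17.922, F_crit ≈ 3.195. Reject H₀.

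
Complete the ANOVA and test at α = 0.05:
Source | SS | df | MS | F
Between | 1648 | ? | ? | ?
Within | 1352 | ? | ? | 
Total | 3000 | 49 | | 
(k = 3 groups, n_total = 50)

df_between = 2, df_within = 47. MS_between = 824.0, MS_within = 28.77. F = 28.645, F_crit ≈ 3.195. Reject H₀.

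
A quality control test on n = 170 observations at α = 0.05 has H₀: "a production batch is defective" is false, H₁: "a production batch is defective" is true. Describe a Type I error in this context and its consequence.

Type I error: rejecting H₀ when it is true — concluding that a production batch is defective when in fact it is not. Consequence: scrapping a good batch — wasted material and cost for no reason.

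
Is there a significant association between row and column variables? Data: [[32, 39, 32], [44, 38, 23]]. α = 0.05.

χ² = 3.362. df = 2, critical = 5.991. Fail to reject H₀. No evidence of dependence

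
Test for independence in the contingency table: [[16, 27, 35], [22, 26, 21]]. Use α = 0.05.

χ² = 3.93. df = 2, critical = 5.991. Fail to reject H₀. No evidence of dependence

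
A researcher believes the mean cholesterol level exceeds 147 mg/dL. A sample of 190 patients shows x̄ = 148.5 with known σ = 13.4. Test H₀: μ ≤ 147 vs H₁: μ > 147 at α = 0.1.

z = 1.543. Critical value: 1.28. Reject H₀.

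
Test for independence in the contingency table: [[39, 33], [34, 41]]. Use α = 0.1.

χ² = 1.147. df = 1, critical = 2.706. Fail to reject H₀. No evidence of dependence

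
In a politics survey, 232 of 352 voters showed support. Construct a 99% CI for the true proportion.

p̂ = 0.659. CI = p̂ ± z*√(p̂(1-p̂)/n) = (0.594, 0.724)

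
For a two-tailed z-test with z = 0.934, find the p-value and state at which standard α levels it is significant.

p = 2·P(Z > |0.934|) = 2·(1 - Φ(0.934)) ≈ 0.3503. Not significant at any standard level.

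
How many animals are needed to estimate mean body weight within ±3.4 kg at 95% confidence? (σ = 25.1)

n = (z*σ/E)² = (1.96×25.1/3.4)² = 209.4 → n = 210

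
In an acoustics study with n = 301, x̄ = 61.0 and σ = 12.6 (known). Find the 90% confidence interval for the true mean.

CI = x̄ ± z*(σ/√n) = 61.0 ± 1.645(12.6/√301) = 61.0 ± 1.19 = (59.81, 62.19)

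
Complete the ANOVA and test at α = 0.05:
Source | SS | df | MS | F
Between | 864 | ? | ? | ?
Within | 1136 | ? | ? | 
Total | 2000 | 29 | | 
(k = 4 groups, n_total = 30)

df_between = 3, df_within = 26. MS_between = 288.0, MS_within = 43.69. F = 6.592, F_crit ≈ 2.975. Reject H₀.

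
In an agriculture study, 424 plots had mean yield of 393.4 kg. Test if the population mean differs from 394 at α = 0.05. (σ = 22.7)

z = (x̄ - μ₀)/(σ/√n) = (393.4 - 394)/(22.7/√424) = -0.544. Critical value: ±1.96. Since |-0.544| ≤ 1.96, Fail to reject H₀.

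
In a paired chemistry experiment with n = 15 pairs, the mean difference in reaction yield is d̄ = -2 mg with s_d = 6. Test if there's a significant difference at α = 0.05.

t = d̄/(s_d/√n) = -2/(6/√15) = -1.291. df = 14, critical t = ±2.145. Fail to reject H₀.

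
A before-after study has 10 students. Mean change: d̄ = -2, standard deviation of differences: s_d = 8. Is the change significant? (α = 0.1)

t = d̄/(s_d/√n) = -2/(8/√10) = -0.791. df = 9, critical t = ±1.833. Fail to reject H₀.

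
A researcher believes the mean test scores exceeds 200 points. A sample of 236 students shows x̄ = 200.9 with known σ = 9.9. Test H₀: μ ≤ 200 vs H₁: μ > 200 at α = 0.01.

z = 1.397. Critical value: 2.33. Fail to reject H₀.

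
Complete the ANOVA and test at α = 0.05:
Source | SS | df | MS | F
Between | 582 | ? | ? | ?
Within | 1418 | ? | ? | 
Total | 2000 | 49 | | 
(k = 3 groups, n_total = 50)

df_between = 2, df_within = 47. MS_between = 291.0, MS_within = 30.17. F = 9.645, F_crit ≈ 3.195. Reject H₀.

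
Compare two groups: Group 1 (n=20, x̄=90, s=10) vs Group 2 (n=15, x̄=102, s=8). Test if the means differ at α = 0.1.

Pooled sp = 9.2. t = -3.817, df = 33. Critical t = ±1.692. Reject H₀.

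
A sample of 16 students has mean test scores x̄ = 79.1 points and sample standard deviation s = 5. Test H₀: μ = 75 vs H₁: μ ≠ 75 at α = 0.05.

t = (x̄ - μ₀)/(s/√n) = (79.1 - 75)/(5/√16) = 3.28. df = 15, critical t = ±2.131. Reject H₀.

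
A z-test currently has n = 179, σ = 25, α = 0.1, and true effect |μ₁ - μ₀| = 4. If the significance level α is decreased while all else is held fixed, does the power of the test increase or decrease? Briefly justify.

Power decreases: a smaller α raises the critical value, so less of the H₁ sampling distribution falls in the rejection region.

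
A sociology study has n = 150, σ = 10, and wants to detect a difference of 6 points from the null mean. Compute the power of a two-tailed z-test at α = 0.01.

SE = σ/√n = 10/√150 = 0.816. Non-centrality λ = d/SE = 6/0.816 = 7.348. Power ≈ Φ(λ - z_{α/2}) = Φ(7.348 - 2.576) = Φ(4.772) = 1.0.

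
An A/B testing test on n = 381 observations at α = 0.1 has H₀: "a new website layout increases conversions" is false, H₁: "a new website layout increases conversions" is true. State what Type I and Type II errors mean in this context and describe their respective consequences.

Type I (false positive): concluding that a new website layout increases conversions when it is not — rolling out a layout that doesn't actually help — wasted engineering effort. Type II (false negative): failing to conclude that a new website layout increases conversions when it is — discarding a layout that would have improved conversions — lost revenue. Which is costlier depends on domain priorities and is a judgement call rather than a statistical fact.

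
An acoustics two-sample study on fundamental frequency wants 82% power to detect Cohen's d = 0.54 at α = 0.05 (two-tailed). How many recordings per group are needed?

z_{α/2} = 1.96, z_β = Φ⁻¹(0.82) = 0.915. For medium effect (d = 0.54): n per group = 2(z_{α/2} + z_β)²/d² = 2(1.96 + 0.915)²/0.54² = 56.7 → 57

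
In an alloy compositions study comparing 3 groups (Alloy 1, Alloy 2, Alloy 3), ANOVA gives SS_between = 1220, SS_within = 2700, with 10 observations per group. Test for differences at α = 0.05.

df_between = 2, df_within = 27. F = MS_between/MS_within = 610.0/100.0 = 6.1. F_crit ≈ 3.354. Reject H₀. At least one mean differs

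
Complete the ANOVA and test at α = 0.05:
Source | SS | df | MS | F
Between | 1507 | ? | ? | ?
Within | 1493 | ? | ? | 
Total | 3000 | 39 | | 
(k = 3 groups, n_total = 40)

df_between = 2, df_within = 37. MS_between = 753.5, MS_within = 40.35. F = 18.673, F_crit ≈ 3.252. Reject H₀.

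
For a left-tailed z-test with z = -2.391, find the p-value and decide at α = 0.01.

p = P(Z < -2.391) = Φ(-2.391) ≈ 0.0084. Since p < 0.01, reject H₀ (significant) at α = 0.01.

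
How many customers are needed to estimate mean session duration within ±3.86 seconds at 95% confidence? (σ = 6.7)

n = (z*σ/E)² = (1.96×6.7/3.86)² = 11.6 → n = 12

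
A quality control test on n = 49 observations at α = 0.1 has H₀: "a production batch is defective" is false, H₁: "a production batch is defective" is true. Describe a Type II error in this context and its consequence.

Type II error: failing to reject H₀ when it is false — concluding that a production batch is defective is not supported when in fact it is. Consequence: shipping a defective batch — faulty products reach customers.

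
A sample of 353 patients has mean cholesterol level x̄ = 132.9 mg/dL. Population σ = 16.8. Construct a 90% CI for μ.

CI = x̄ ± z*(σ/√n) = 132.9 ± 1.645(16.8/√353) = 132.9 ± 1.47 = (131.43, 134.37)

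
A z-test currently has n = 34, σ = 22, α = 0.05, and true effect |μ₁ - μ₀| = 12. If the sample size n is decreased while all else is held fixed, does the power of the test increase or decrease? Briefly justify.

Power decreases: a smaller n inflates the standard error σ/√n, pulling the sampling distribution under H₁ back toward the critical value.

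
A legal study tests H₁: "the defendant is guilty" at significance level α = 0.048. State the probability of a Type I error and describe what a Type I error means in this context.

P(Type I error) = α = 0.048. A Type I error is rejecting H₀ when H₀ is actually true (false positive) — here, concluding that the defendant is guilty when in fact this is not the case. Consequence: convicting an innocent person.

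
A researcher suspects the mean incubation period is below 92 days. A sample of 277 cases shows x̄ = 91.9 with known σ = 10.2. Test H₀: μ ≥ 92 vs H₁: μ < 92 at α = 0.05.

z = -0.163. Critical value: -1.645. Fail to reject H₀.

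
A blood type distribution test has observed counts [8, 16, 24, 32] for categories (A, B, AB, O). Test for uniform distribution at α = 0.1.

Expected = 20 each. χ² = Σ(O-E)²/E = 16.0. df = 3, critical value = 6.251. Reject H₀.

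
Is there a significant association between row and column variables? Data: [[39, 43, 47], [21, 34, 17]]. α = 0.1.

χ² = 4.731. df = 2, critical = 4.605. Reject H₀. Variables are dependent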